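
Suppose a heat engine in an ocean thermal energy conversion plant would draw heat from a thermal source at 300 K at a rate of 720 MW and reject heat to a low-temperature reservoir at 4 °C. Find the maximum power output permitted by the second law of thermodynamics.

T_C = 4 °C → 4 + 273.15 = 277.15 K.
By the Carnot theorem, η_max = 1 − T_C/T_H = 1 − 277.15/300.00 = 0.0762.
W_max = η_max · Q_H = 0.0762 × 720 = 54.84 MW.

Ẇ_max ≈ 54.84 MW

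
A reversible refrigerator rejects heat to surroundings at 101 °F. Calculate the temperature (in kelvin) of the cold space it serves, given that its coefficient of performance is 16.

T_H = 101 °F → (101 − 32) × 5/9 = 38.33 °C = 311.48 K.
COP_R = T_C/(T_H − T_C) ⇒ T_C = T_H·COP_R/(1 + COP_R) = 311.48 × 16/(1 + 16) = 293 K.

T_C ≈ 293 K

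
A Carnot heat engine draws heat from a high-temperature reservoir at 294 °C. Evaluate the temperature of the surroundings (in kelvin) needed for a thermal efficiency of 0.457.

T_C ≈ 308 K

T_H = 294 °C → 294 + 273.15 = 567.15 K.
From η = 1 − T_C/T_H, T_C = T_H·(1 − η) = 567.15 × (1 − 0.457) = 308 K.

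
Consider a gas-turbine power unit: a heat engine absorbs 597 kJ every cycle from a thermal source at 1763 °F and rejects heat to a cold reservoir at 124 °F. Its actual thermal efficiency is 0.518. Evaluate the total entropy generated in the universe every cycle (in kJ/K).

ΔS_univ ≈ 0.404 kJ/K

T_H = 1763 °F → (1763 − 32) × 5/9 = 961.67 °C = 1234.82 K.
T_C = 124 °F → (124 − 32) × 5/9 = 51.11 °C = 324.26 K.
W = η·Q_H = 0.518 × 597 = 309.2 kJ, so Q_C = Q_H − W = 287.8 kJ.
Entropy balance on the reservoirs: −Q_H/T_H = -0.4835 kJ/K, +Q_C/T_C = 0.8874 kJ/K.
ΔS_univ = −Q_H/T_H + Q_C/T_C = 0.404 kJ/K (> 0, since η = 0.518 < η_Carnot = 0.737).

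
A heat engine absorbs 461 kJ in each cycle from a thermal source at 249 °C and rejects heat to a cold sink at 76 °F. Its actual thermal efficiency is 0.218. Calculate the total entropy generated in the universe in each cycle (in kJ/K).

ΔS_univ ≈ 0.3285 kJ/K

T_H = 249 °C → 249 + 273.15 = 522.15 K.
T_C = 76 °F → (76 − 32) × 5/9 = 24.44 °C = 297.59 K.
W = η·Q_H = 0.218 × 461 = 100.5 kJ, so Q_C = Q_H − W = 360.5 kJ.
Reservoir entropy changes: ΔS_H = −Q_H/T_H = −461/522.15 = -0.8829 kJ/K and ΔS_C = +Q_C/T_C = 360.5/297.59 = 1.211 kJ/K.
ΔS_univ = −Q_H/T_H + Q_C/T_C = 0.3285 kJ/K (> 0, since η = 0.218 < η_Carnot = 0.430).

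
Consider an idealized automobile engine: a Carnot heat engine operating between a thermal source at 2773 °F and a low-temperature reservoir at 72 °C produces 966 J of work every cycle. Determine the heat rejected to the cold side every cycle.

T_H = 2773 °F → (2773 − 32) × 5/9 = 1522.78 °C = 1795.93 K.
T_C = 72 °C → 72 + 273.15 = 345.15 K.
Carnot efficiency: η = 1 − T_C/T_H = 1 − 345.15/1795.93 = 0.8078.
Since Q_C/Q_H = T_C/T_H and Q_H = W/η, Q_C = W·T_C/(T_H − T_C) = 966 × 345.15/1450.78 = 230 J.

Q_C ≈ 230 J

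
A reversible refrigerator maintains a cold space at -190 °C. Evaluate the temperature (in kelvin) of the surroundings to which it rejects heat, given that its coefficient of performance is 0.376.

T_C = -190 °C → -190 + 273.15 = 83.15 K.
COP_R = T_C/(T_H − T_C) ⇒ T_H = T_C·(1 + 1/COP_R) = 83.15 × (1 + 1/0.376) = 304 K.

T_H ≈ 304 K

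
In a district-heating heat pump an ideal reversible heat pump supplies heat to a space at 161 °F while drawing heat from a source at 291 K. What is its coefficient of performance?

T_H = 161 °F → (161 − 32) × 5/9 = 71.67 °C = 344.82 K.
COP_HP = T_H/(T_H − T_C) = 344.82/(344.82 − 291.00) = 6.41.

COP_HP ≈ 6.41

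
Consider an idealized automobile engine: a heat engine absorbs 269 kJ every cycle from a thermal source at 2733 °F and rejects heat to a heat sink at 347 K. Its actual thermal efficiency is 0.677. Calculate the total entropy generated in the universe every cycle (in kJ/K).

T_H = 2733 °F → (2733 − 32) × 5/9 = 1500.56 °C = 1773.71 K.
W = η·Q_H = 0.677 × 269 = 182.1 kJ, so Q_C = Q_H − W = 86.89 kJ.
The hot reservoir loses entropy Q_H/T_H = 269/1773.71 = 0.1517 kJ/K; the cold reservoir gains Q_C/T_C = 86.89/347.00 = 0.2504 kJ/K.
ΔS_univ = −Q_H/T_H + Q_C/T_C = 0.0987 kJ/K (> 0, since η = 0.677 < η_Carnot = 0.804).

ΔS_univ ≈ 0.0987 kJ/K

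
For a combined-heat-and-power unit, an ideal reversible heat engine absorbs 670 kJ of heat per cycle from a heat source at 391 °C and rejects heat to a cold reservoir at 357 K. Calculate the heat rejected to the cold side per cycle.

T_H = 391 °C → 391 + 273.15 = 664.15 K.
For a reversible engine, η = 1 − T_C/T_H = 1 − 357.00/664.15 = 0.4625.
For a reversible cycle Q_C/Q_H = T_C/T_H, so Q_C = 670 × 357.00/664.15 = 360.1 kJ.

Q_C ≈ 360.1 kJ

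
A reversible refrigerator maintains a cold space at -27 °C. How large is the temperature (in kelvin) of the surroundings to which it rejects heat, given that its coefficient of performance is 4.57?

T_C = -27 °C → -27 + 273.15 = 246.15 K.
COP_R = T_C/(T_H − T_C) ⇒ T_H = T_C·(1 + 1/COP_R) = 246.15 × (1 + 1/4.57) = 300 K.

T_H ≈ 300 K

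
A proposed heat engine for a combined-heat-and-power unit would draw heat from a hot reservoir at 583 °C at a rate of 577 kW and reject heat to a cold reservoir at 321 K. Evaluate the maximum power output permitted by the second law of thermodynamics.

Ẇ_max ≈ 360.7 kW

T_H = 583 °C → 583 + 273.15 = 856.15 K.
The second-law ceiling is the Carnot efficiency, η_max = 1 − T_C/T_H = 1 − 321.00/856.15 = 0.6251.
W_max = η_max · Q_H = 0.6251 × 577 = 360.7 kW.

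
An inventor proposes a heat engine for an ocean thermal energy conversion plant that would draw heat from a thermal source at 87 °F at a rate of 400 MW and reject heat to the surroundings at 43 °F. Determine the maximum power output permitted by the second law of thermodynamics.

Ẇ_max ≈ 32.2 MW

T_H = 87 °F → (87 − 32) × 5/9 = 30.56 °C = 303.71 K.
T_C = 43 °F → (43 − 32) × 5/9 = 6.11 °C = 279.26 K.
The second-law ceiling is the Carnot efficiency, η_max = 1 − T_C/T_H = 1 − 279.26/303.71 = 0.0805.
W_max = η_max · Q_H = 0.0805 × 400 = 32.2 MW.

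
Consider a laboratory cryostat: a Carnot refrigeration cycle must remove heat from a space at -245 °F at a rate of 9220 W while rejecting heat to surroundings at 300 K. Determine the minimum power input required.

Ẇ_in ≈ 13970 W

T_C = -245 °F → (-245 − 32) × 5/9 = -153.89 °C = 119.26 K.
For a reversible refrigerator, COP_R = T_C/(T_H − T_C) = 119.26/180.74 = 0.6599.
W = Q_C/COP_R = 9220/0.6599 = 13970 W.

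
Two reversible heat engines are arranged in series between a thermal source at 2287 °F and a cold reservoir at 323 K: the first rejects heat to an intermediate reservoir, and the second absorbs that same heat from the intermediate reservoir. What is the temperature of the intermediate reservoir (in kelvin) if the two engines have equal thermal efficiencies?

T_H = 2287 °F → (2287 − 32) × 5/9 = 1252.78 °C = 1525.93 K.
Equal efficiencies require 1 − T_m/T_H = 1 − T_C/T_m, i.e. T_m/T_H = T_C/T_m, so T_m = √(T_H·T_C) = √(1525.93 × 323.00) = 702 K.

T_m ≈ 702 K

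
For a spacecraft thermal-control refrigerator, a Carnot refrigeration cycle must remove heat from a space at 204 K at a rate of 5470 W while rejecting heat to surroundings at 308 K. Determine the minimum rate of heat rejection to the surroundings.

Q̇_H ≈ 8260 W

For a reversible cycle Q_H/Q_C = T_H/T_C, so Q_H = Q_C·T_H/T_C = 5470 × 308.00/204.00 = 8260 W.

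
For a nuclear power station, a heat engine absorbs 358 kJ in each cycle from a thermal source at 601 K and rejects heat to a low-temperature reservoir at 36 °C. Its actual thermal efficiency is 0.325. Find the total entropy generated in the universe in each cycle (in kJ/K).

T_C = 36 °C → 36 + 273.15 = 309.15 K.
W = η·Q_H = 0.325 × 358 = 116.4 kJ, so Q_C = Q_H − W = 241.6 kJ.
Reservoir entropy changes: ΔS_H = −Q_H/T_H = −358/601.00 = -0.5957 kJ/K and ΔS_C = +Q_C/T_C = 241.6/309.15 = 0.7817 kJ/K.
ΔS_univ = −Q_H/T_H + Q_C/T_C = 0.186 kJ/K (> 0, since η = 0.325 < η_Carnot = 0.486).

ΔS_univ ≈ 0.186 kJ/K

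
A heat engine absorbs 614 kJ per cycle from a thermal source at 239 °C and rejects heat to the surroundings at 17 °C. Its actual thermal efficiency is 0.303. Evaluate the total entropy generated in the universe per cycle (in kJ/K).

ΔS_univ ≈ 0.2761 kJ/K

T_H = 239 °C → 239 + 273.15 = 512.15 K.
T_C = 17 °C → 17 + 273.15 = 290.15 K.
W = η·Q_H = 0.303 × 614 = 186.0 kJ, so Q_C = Q_H − W = 428.0 kJ.
Entropy balance on the reservoirs: −Q_H/T_H = -1.199 kJ/K, +Q_C/T_C = 1.475 kJ/K.
ΔS_univ = −Q_H/T_H + Q_C/T_C = 0.2761 kJ/K (> 0, since η = 0.303 < η_Carnot = 0.433).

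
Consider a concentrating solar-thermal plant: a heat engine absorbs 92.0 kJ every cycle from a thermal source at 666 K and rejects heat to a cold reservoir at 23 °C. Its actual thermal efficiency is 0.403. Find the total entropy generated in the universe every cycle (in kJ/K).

ΔS_univ ≈ 0.0473 kJ/K

T_C = 23 °C → 23 + 273.15 = 296.15 K.
W = η·Q_H = 0.403 × 92.0 = 37.08 kJ, so Q_C = Q_H − W = 54.92 kJ.
Entropy balance on the reservoirs: −Q_H/T_H = -0.1381 kJ/K, +Q_C/T_C = 0.1855 kJ/K.
ΔS_univ = −Q_H/T_H + Q_C/T_C = 0.0473 kJ/K (> 0, since η = 0.403 < η_Carnot = 0.555).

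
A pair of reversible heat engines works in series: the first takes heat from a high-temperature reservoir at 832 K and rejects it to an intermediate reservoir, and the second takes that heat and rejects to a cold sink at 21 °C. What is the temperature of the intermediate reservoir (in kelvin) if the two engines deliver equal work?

T_m ≈ 563 K

T_C = 21 °C → 21 + 273.15 = 294.15 K.
For reversible stages Q_m = Q_H·(T_m/T_H). Setting W₁ = Q_H(1 − T_m/T_H) equal to W₂ = Q_m(1 − T_C/T_m) = Q_H·(T_m − T_C)/T_H gives T_H − T_m = T_m − T_C, so T_m = (T_H + T_C)/2 = (832.00 + 294.15)/2 = 563 K.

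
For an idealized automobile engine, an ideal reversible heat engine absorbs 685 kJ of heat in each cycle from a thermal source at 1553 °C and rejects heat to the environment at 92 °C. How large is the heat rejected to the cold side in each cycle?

Q_C ≈ 137.0 kJ

T_H = 1553 °C → 1553 + 273.15 = 1826.15 K.
T_C = 92 °C → 92 + 273.15 = 365.15 K.
Since the cycle is reversible, η = 1 − T_C/T_H = 1 − 365.15/1826.15 = 0.8000.
For a reversible cycle Q_C/Q_H = T_C/T_H, so Q_C = 685 × 365.15/1826.15 = 137.0 kJ.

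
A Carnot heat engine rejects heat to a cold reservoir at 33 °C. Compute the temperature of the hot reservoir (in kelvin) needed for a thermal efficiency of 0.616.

T_C = 33 °C → 33 + 273.15 = 306.15 K.
From η = 1 − T_C/T_H, solving for T_H gives T_H = T_C/(1 − η) = 306.15/(1 − 0.616) = 797 K.

T_H ≈ 797 K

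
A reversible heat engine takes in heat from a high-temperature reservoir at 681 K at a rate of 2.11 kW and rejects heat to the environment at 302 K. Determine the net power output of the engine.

The Carnot efficiency is η = 1 − T_C/T_H = 1 − 302.00/681.00 = 0.5565.
W = η·Q_H = 0.5565 × 2.11 = 1.17 kW.

Ẇ ≈ 1.17 kW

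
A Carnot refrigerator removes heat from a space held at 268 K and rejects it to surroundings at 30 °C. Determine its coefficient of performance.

COP_R ≈ 7.624

T_H = 30 °C → 30 + 273.15 = 303.15 K.
Carnot COP: COP_R = T_C/(T_H − T_C) = 268.00/(303.15 − 268.00) = 7.624.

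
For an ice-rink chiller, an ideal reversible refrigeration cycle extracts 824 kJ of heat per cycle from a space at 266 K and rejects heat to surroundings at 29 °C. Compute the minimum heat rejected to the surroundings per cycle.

T_H = 29 °C → 29 + 273.15 = 302.15 K.
For a reversible cycle Q_H/Q_C = T_H/T_C, so Q_H = Q_C·T_H/T_C = 824 × 302.15/266.00 = 936.0 kJ.

Q_H ≈ 936.0 kJ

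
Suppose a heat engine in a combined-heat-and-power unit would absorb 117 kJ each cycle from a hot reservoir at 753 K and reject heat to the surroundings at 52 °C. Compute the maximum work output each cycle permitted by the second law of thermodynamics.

W_max ≈ 66.5 kJ

T_C = 52 °C → 52 + 273.15 = 325.15 K.
The upper bound on efficiency is η_max = 1 − T_C/T_H = 1 − 325.15/753.00 = 0.5682.
W_max = η_max · Q_H = 0.5682 × 117 = 66.5 kJ.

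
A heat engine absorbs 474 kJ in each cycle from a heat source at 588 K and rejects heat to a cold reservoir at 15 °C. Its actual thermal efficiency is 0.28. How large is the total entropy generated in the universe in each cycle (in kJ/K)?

ΔS_univ ≈ 0.3783 kJ/K

T_C = 15 °C → 15 + 273.15 = 288.15 K.
W = η·Q_H = 0.28 × 474 = 132.7 kJ, so Q_C = Q_H − W = 341.3 kJ.
The hot reservoir loses entropy Q_H/T_H = 474/588.00 = 0.8061 kJ/K; the cold reservoir gains Q_C/T_C = 341.3/288.15 = 1.184 kJ/K.
ΔS_univ = −Q_H/T_H + Q_C/T_C = 0.3783 kJ/K (> 0, since η = 0.28 < η_Carnot = 0.510).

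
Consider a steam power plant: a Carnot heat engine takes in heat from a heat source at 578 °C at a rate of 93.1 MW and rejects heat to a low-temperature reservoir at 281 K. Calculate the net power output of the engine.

T_H = 578 °C → 578 + 273.15 = 851.15 K.
The Carnot efficiency is η = 1 − T_C/T_H = 1 − 281.00/851.15 = 0.6699.
W = η·Q_H = 0.6699 × 93.1 = 62.4 MW.

Ẇ ≈ 62.4 MW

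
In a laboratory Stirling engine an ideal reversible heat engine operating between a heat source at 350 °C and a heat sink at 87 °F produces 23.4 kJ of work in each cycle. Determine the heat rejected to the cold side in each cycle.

Q_C ≈ 22.2 kJ

T_H = 350 °C → 350 + 273.15 = 623.15 K.
T_C = 87 °F → (87 − 32) × 5/9 = 30.56 °C = 303.71 K.
Carnot efficiency: η = 1 − T_C/T_H = 1 − 303.71/623.15 = 0.5126.
Since Q_C/Q_H = T_C/T_H and Q_H = W/η, Q_C = W·T_C/(T_H − T_C) = 23.4 × 303.71/319.44 = 22.2 kJ.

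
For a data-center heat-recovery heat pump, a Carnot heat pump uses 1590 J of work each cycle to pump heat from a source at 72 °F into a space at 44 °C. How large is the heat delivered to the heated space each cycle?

T_H = 44 °C → 44 + 273.15 = 317.15 K.
T_C = 72 °F → (72 − 32) × 5/9 = 22.22 °C = 295.37 K.
The Carnot heat-pump COP is COP_HP = T_H/(T_H − T_C) = 317.15/21.78 = 14.5630.
Q_H = COP_HP · W = 14.5630 × 1590 = 23200 J.

Q_H ≈ 23200 J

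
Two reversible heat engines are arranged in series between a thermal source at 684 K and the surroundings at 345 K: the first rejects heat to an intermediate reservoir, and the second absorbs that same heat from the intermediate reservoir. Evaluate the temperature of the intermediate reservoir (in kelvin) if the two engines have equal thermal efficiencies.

T_m ≈ 485.8 K

Equal efficiencies require 1 − T_m/T_H = 1 − T_C/T_m, i.e. T_m/T_H = T_C/T_m, so T_m = √(T_H·T_C) = √(684.00 × 345.00) = 485.8 K.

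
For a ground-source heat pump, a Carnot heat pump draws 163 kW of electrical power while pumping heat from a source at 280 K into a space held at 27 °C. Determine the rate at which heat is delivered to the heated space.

T_H = 27 °C → 27 + 273.15 = 300.15 K.
The Carnot heat-pump COP is COP_HP = T_H/(T_H − T_C) = 300.15/20.15 = 14.8958.
Q_H = COP_HP · W = 14.8958 × 163 = 2430 kW.

Q̇_H ≈ 2430 kW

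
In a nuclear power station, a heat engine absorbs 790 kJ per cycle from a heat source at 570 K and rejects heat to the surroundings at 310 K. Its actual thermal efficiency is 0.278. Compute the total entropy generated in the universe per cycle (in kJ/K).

ΔS_univ ≈ 0.454 kJ/K

W = η·Q_H = 0.278 × 790 = 219.6 kJ, so Q_C = Q_H − W = 570.4 kJ.
Reservoir entropy changes: ΔS_H = −Q_H/T_H = −790/570.00 = -1.386 kJ/K and ΔS_C = +Q_C/T_C = 570.4/310.00 = 1.840 kJ/K.
ΔS_univ = −Q_H/T_H + Q_C/T_C = 0.454 kJ/K (> 0, since η = 0.278 < η_Carnot = 0.456).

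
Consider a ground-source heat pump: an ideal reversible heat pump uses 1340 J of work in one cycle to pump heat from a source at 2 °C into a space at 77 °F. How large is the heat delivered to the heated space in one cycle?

Q_H ≈ 17370 J

T_H = 77 °F → (77 − 32) × 5/9 = 25.00 °C = 298.15 K.
T_C = 2 °C → 2 + 273.15 = 275.15 K.
Reversible heating COP: COP_HP = T_H/(T_H − T_C) = 298.15/23.00 = 12.9630.
Q_H = COP_HP · W = 12.9630 × 1340 = 17370 J.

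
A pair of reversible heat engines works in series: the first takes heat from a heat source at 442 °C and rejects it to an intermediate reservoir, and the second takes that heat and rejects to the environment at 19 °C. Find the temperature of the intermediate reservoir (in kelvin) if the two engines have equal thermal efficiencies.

T_m ≈ 457.1 K

T_H = 442 °C → 442 + 273.15 = 715.15 K.
T_C = 19 °C → 19 + 273.15 = 292.15 K.
Equal efficiencies require 1 − T_m/T_H = 1 − T_C/T_m, i.e. T_m/T_H = T_C/T_m, so T_m = √(T_H·T_C) = √(715.15 × 292.15) = 457.1 K.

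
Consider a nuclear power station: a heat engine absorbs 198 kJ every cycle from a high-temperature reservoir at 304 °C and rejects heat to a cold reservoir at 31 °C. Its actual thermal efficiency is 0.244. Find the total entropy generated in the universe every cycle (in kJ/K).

ΔS_univ ≈ 0.149 kJ/K

T_H = 304 °C → 304 + 273.15 = 577.15 K.
T_C = 31 °C → 31 + 273.15 = 304.15 K.
W = η·Q_H = 0.244 × 198 = 48.31 kJ, so Q_C = Q_H − W = 149.7 kJ.
The hot reservoir loses entropy Q_H/T_H = 198/577.15 = 0.3431 kJ/K; the cold reservoir gains Q_C/T_C = 149.7/304.15 = 0.4922 kJ/K.
ΔS_univ = −Q_H/T_H + Q_C/T_C = 0.149 kJ/K (> 0, since η = 0.244 < η_Carnot = 0.473).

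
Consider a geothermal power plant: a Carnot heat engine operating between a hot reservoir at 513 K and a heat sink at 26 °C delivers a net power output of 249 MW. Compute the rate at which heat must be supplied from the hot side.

T_C = 26 °C → 26 + 273.15 = 299.15 K.
Since the cycle is reversible, η = 1 − T_C/T_H = 1 − 299.15/513.00 = 0.4169.
Q_H = W/η = 249/0.4169 = 597 MW.

Q̇_H ≈ 597 MW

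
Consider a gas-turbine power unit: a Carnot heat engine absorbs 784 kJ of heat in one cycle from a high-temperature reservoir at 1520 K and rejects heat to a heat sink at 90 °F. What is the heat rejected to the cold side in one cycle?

Q_C ≈ 157.5 kJ

T_C = 90 °F → (90 − 32) × 5/9 = 32.22 °C = 305.37 K.
For a reversible engine, η = 1 − T_C/T_H = 1 − 305.37/1520.00 = 0.7991.
For a reversible cycle Q_C/Q_H = T_C/T_H, so Q_C = 784 × 305.37/1520.00 = 157.5 kJ.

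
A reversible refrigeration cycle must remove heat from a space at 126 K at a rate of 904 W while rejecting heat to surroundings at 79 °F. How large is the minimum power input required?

Ẇ_in ≈ 1240 W

T_H = 79 °F → (79 − 32) × 5/9 = 26.11 °C = 299.26 K.
For a reversible refrigerator, COP_R = T_C/(T_H − T_C) = 126.00/173.26 = 0.7272.
W = Q_C/COP_R = 904/0.7272 = 1240 W.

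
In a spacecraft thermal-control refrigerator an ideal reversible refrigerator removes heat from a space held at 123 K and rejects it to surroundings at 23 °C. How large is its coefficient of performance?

T_H = 23 °C → 23 + 273.15 = 296.15 K.
Carnot COP: COP_R = T_C/(T_H − T_C) = 123.00/(296.15 − 123.00) = 0.7104.

COP_R ≈ 0.7104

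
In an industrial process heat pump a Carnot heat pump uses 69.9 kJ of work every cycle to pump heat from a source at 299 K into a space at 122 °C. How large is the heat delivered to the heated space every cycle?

T_H = 122 °C → 122 + 273.15 = 395.15 K.
COP_HP = T_H/(T_H − T_C) = 395.15/96.15 = 4.1097.
Q_H = COP_HP · W = 4.1097 × 69.9 = 287.3 kJ.

Q_H ≈ 287.3 kJ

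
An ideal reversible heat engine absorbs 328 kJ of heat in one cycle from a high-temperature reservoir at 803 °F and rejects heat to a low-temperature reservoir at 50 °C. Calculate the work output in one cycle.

W ≈ 177 kJ

T_H = 803 °F → (803 − 32) × 5/9 = 428.33 °C = 701.48 K.
T_C = 50 °C → 50 + 273.15 = 323.15 K.
The Carnot efficiency is η = 1 − T_C/T_H = 1 − 323.15/701.48 = 0.5393.
W = η·Q_H = 0.5393 × 328 = 177 kJ.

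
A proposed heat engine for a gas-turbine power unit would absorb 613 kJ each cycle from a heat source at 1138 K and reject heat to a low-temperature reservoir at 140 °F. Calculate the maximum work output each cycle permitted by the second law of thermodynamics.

T_C = 140 °F → (140 − 32) × 5/9 = 60.00 °C = 333.15 K.
By the Carnot theorem, η_max = 1 − T_C/T_H = 1 − 333.15/1138.00 = 0.7072.
W_max = η_max · Q_H = 0.7072 × 613 = 433.5 kJ.

W_max ≈ 433.5 kJ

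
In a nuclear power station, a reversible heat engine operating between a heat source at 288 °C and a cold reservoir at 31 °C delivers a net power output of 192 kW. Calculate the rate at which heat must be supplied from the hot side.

T_H = 288 °C → 288 + 273.15 = 561.15 K.
T_C = 31 °C → 31 + 273.15 = 304.15 K.
Carnot efficiency: η = 1 − T_C/T_H = 1 − 304.15/561.15 = 0.4580.
Q_H = W/η = 192/0.4580 = 419 kW.

Q̇_H ≈ 419 kW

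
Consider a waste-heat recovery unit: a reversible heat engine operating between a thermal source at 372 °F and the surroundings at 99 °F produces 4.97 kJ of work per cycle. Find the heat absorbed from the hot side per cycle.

T_H = 372 °F → (372 − 32) × 5/9 = 188.89 °C = 462.04 K.
T_C = 99 °F → (99 − 32) × 5/9 = 37.22 °C = 310.37 K.
η_rev = 1 − T_C/T_H = 1 − 310.37/462.04 = 0.3283.
Q_H = W/η = 4.97/0.3283 = 15.1 kJ.

Q_H ≈ 15.1 kJ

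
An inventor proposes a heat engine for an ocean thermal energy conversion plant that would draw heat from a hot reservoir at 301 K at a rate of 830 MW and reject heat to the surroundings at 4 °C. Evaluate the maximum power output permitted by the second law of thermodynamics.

T_C = 4 °C → 4 + 273.15 = 277.15 K.
The upper bound on efficiency is η_max = 1 − T_C/T_H = 1 − 277.15/301.00 = 0.0792.
W_max = η_max · Q_H = 0.0792 × 830 = 65.77 MW.

Ẇ_max ≈ 65.77 MW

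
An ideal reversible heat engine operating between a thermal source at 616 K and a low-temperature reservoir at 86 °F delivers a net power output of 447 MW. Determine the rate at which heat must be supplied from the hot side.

Q̇_H ≈ 880 MW

T_C = 86 °F → (86 − 32) × 5/9 = 30.00 °C = 303.15 K.
The Carnot efficiency is η = 1 − T_C/T_H = 1 − 303.15/616.00 = 0.5079.
Q_H = W/η = 447/0.5079 = 880 MW.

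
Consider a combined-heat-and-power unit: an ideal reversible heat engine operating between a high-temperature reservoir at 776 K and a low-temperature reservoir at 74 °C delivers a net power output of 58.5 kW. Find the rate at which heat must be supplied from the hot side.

T_C = 74 °C → 74 + 273.15 = 347.15 K.
Since the cycle is reversible, η = 1 − T_C/T_H = 1 − 347.15/776.00 = 0.5526.
Q_H = W/η = 58.5/0.5526 = 106 kW.

Q̇_H ≈ 106 kW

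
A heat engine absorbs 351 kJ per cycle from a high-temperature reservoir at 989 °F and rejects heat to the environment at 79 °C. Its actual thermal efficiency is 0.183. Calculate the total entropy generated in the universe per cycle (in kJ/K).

ΔS_univ ≈ 0.378 kJ/K

T_H = 989 °F → (989 − 32) × 5/9 = 531.67 °C = 804.82 K.
T_C = 79 °C → 79 + 273.15 = 352.15 K.
W = η·Q_H = 0.183 × 351 = 64.23 kJ, so Q_C = Q_H − W = 286.8 kJ.
Reservoir entropy changes: ΔS_H = −Q_H/T_H = −351/804.82 = -0.4361 kJ/K and ΔS_C = +Q_C/T_C = 286.8/352.15 = 0.8143 kJ/K.
ΔS_univ = −Q_H/T_H + Q_C/T_C = 0.378 kJ/K (> 0, since η = 0.183 < η_Carnot = 0.562).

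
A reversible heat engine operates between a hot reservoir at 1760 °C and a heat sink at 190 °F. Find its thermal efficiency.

η ≈ 0.822

T_H = 1760 °C → 1760 + 273.15 = 2033.15 K.
T_C = 190 °F → (190 − 32) × 5/9 = 87.78 °C = 360.93 K.
Carnot efficiency: η = 1 − T_C/T_H = 1 − 360.93/2033.15 = 0.822.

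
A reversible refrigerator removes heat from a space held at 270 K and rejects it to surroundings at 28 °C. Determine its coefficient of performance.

T_H = 28 °C → 28 + 273.15 = 301.15 K.
The reversible coefficient of performance is COP_R = T_C/(T_H − T_C) = 270.00/(301.15 − 270.00) = 8.668.

COP_R ≈ 8.668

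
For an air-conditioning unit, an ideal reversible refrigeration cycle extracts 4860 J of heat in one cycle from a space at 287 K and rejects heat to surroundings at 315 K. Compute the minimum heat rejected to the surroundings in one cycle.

For a reversible cycle Q_H/Q_C = T_H/T_C, so Q_H = Q_C·T_H/T_C = 4860 × 315.00/287.00 = 5334 J.

Q_H ≈ 5334 J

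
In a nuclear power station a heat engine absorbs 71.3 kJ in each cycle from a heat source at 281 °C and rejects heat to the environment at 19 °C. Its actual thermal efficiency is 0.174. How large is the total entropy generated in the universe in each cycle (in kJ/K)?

ΔS_univ ≈ 0.0729 kJ/K

T_H = 281 °C → 281 + 273.15 = 554.15 K.
T_C = 19 °C → 19 + 273.15 = 292.15 K.
W = η·Q_H = 0.174 × 71.3 = 12.41 kJ, so Q_C = Q_H − W = 58.89 kJ.
The hot reservoir loses entropy Q_H/T_H = 71.3/554.15 = 0.1287 kJ/K; the cold reservoir gains Q_C/T_C = 58.89/292.15 = 0.2016 kJ/K.
ΔS_univ = −Q_H/T_H + Q_C/T_C = 0.0729 kJ/K (> 0, since η = 0.174 < η_Carnot = 0.473).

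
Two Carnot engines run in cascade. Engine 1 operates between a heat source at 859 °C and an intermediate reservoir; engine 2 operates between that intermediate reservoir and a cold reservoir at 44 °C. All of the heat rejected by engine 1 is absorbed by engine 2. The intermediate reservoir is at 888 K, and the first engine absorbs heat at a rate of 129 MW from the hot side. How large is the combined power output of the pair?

T_H = 859 °C → 859 + 273.15 = 1132.15 K.
T_C = 44 °C → 44 + 273.15 = 317.15 K.
Two reversible stages in series are equivalent to a single Carnot engine between T_H and T_C, so η_total = 1 − T_C/T_H = 1 − 317.15/1132.15 = 0.7199.
W_total = η_total · Q_H = 0.7199 × 129 = 92.86 MW.

Ẇ_total ≈ 92.86 MW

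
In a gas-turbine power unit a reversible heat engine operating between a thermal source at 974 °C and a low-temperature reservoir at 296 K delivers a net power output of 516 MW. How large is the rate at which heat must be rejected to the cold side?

T_H = 974 °C → 974 + 273.15 = 1247.15 K.
The Carnot efficiency is η = 1 − T_C/T_H = 1 − 296.00/1247.15 = 0.7627.
Since Q_C/Q_H = T_C/T_H and Q_H = W/η, Q_C = W·T_C/(T_H − T_C) = 516 × 296.00/951.15 = 161 MW.

Q̇_C ≈ 161 MW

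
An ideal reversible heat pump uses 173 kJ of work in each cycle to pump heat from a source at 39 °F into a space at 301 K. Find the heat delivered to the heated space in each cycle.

Q_H ≈ 2170 kJ

T_C = 39 °F → (39 − 32) × 5/9 = 3.89 °C = 277.04 K.
COP_HP = T_H/(T_H − T_C) = 301.00/23.96 = 12.5620.
Q_H = COP_HP · W = 12.5620 × 173 = 2170 kJ.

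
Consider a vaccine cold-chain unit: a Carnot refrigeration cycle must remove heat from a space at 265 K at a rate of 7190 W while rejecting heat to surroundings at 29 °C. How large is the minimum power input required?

Ẇ_in ≈ 1010 W

T_H = 29 °C → 29 + 273.15 = 302.15 K.
The reversible coefficient of performance is COP_R = T_C/(T_H − T_C) = 265.00/37.15 = 7.1332.
W = Q_C/COP_R = 7190/7.1332 = 1010 W.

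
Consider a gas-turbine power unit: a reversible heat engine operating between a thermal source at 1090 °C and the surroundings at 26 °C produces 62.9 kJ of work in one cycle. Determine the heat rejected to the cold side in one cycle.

Q_C ≈ 17.7 kJ

T_H = 1090 °C → 1090 + 273.15 = 1363.15 K.
T_C = 26 °C → 26 + 273.15 = 299.15 K.
For a reversible engine, η = 1 − T_C/T_H = 1 − 299.15/1363.15 = 0.7805.
Since Q_C/Q_H = T_C/T_H and Q_H = W/η, Q_C = W·T_C/(T_H − T_C) = 62.9 × 299.15/1064.00 = 17.7 kJ.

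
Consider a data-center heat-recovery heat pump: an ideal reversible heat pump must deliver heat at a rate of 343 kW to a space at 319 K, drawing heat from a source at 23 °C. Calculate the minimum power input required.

T_C = 23 °C → 23 + 273.15 = 296.15 K.
The Carnot heat-pump COP is COP_HP = T_H/(T_H − T_C) = 319.00/22.85 = 13.9606.
W = Q_H/COP_HP = 343/13.9606 = 24.6 kW.

Ẇ_in ≈ 24.6 kW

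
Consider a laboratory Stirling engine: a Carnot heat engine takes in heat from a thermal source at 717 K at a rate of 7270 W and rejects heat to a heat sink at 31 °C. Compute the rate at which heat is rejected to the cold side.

T_C = 31 °C → 31 + 273.15 = 304.15 K.
The Carnot efficiency is η = 1 − T_C/T_H = 1 − 304.15/717.00 = 0.5758.
For a reversible cycle Q_C/Q_H = T_C/T_H, so Q_C = 7270 × 304.15/717.00 = 3080 W.

Q̇_C ≈ 3080 W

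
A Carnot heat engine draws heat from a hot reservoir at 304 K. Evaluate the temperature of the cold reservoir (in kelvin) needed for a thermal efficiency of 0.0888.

T_C ≈ 277.0 K

From η = 1 − T_C/T_H, T_C = T_H·(1 − η) = 304.00 × (1 − 0.0888) = 277.0 K.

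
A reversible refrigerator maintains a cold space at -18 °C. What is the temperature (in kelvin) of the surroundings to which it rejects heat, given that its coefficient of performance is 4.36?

T_H ≈ 314 K

T_C = -18 °C → -18 + 273.15 = 255.15 K.
COP_R = T_C/(T_H − T_C) ⇒ T_H = T_C·(1 + 1/COP_R) = 255.15 × (1 + 1/4.36) = 314 K.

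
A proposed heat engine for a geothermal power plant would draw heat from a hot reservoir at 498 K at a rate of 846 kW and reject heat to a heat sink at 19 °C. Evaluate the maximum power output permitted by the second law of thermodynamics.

Ẇ_max ≈ 350 kW

T_C = 19 °C → 19 + 273.15 = 292.15 K.
No engine can exceed the Carnot limit: η_max = 1 − T_C/T_H = 1 − 292.15/498.00 = 0.4134.
W_max = η_max · Q_H = 0.4134 × 846 = 350 kW.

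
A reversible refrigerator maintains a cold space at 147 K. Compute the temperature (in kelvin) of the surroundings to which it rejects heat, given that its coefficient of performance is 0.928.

T_H ≈ 305 K

COP_R = T_C/(T_H − T_C) ⇒ T_H = T_C·(1 + 1/COP_R) = 147.00 × (1 + 1/0.928) = 305 K.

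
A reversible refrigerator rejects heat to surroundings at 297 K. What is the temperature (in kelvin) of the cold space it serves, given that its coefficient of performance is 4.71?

COP_R = T_C/(T_H − T_C) ⇒ T_C = T_H·COP_R/(1 + COP_R) = 297.00 × 4.71/(1 + 4.71) = 245 K.

T_C ≈ 245 K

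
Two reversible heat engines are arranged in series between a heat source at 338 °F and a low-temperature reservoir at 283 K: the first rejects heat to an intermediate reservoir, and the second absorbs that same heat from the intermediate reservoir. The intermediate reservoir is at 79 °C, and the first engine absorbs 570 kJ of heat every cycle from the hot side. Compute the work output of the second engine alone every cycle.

T_H = 338 °F → (338 − 32) × 5/9 = 170.00 °C = 443.15 K.
T_m = 79 °C → 79 + 273.15 = 352.15 K.
Heat entering the second stage: Q_m = Q_H·(T_m/T_H) = 570 × 352.15/443.15 = 453.0 kJ.
Second-stage efficiency η₂ = 1 − T_C/T_m = 1 − 283.00/352.15 = 0.1964, so W₂ = η₂·Q_m = 88.94 kJ.

W₂ ≈ 88.94 kJ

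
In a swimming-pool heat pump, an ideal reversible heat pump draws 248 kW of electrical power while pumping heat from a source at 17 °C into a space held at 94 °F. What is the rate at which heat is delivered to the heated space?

T_H = 94 °F → (94 − 32) × 5/9 = 34.44 °C = 307.59 K.
T_C = 17 °C → 17 + 273.15 = 290.15 K.
Reversible heating COP: COP_HP = T_H/(T_H − T_C) = 307.59/17.44 = 17.6328.
Q_H = COP_HP · W = 17.6328 × 248 = 4370 kW.

Q̇_H ≈ 4370 kW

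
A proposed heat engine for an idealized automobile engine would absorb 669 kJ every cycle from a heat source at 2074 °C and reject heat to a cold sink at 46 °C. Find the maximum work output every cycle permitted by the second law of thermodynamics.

T_H = 2074 °C → 2074 + 273.15 = 2347.15 K.
T_C = 46 °C → 46 + 273.15 = 319.15 K.
By the Carnot theorem, η_max = 1 − T_C/T_H = 1 − 319.15/2347.15 = 0.8640.
W_max = η_max · Q_H = 0.8640 × 669 = 578 kJ.

W_max ≈ 578 kJ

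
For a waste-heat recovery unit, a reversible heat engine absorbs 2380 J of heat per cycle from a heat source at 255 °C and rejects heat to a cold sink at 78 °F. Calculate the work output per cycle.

T_H = 255 °C → 255 + 273.15 = 528.15 K.
T_C = 78 °F → (78 − 32) × 5/9 = 25.56 °C = 298.71 K.
For a reversible engine, η = 1 − T_C/T_H = 1 − 298.71/528.15 = 0.4344.
W = η·Q_H = 0.4344 × 2380 = 1030 J.

W ≈ 1030 J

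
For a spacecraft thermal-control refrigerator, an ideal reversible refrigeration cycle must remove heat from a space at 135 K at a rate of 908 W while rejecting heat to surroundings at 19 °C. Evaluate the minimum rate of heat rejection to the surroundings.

T_H = 19 °C → 19 + 273.15 = 292.15 K.
For a reversible cycle Q_H/Q_C = T_H/T_C, so Q_H = Q_C·T_H/T_C = 908 × 292.15/135.00 = 1965 W.

Q̇_H ≈ 1965 W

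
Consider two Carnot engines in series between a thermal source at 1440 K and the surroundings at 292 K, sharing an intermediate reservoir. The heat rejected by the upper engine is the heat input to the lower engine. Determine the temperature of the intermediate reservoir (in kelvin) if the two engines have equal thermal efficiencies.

T_m ≈ 648 K

Equal efficiencies require 1 − T_m/T_H = 1 − T_C/T_m, i.e. T_m/T_H = T_C/T_m, so T_m = √(T_H·T_C) = √(1440.00 × 292.00) = 648 K.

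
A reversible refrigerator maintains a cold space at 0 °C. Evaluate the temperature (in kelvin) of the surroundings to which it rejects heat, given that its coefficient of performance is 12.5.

T_C = 0 °C → 0 + 273.15 = 273.15 K.
COP_R = T_C/(T_H − T_C) ⇒ T_H = T_C·(1 + 1/COP_R) = 273.15 × (1 + 1/12.5) = 295 K.

T_H ≈ 295 K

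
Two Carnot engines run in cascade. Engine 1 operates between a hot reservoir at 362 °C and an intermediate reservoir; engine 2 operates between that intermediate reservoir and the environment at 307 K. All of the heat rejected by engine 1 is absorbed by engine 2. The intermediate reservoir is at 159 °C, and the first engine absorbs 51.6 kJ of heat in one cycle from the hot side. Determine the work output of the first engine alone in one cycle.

W₁ ≈ 16.5 kJ

T_H = 362 °C → 362 + 273.15 = 635.15 K.
T_m = 159 °C → 159 + 273.15 = 432.15 K.
First-stage efficiency η₁ = 1 − T_m/T_H = 1 − 432.15/635.15 = 0.3196.
W₁ = η₁·Q_H = 0.3196 × 51.6 = 16.5 kJ.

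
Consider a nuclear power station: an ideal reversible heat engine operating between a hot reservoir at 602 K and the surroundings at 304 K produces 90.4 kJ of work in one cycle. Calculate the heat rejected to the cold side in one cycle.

Q_C ≈ 92.2 kJ

For a reversible engine, η = 1 − T_C/T_H = 1 − 304.00/602.00 = 0.4950.
Since Q_C/Q_H = T_C/T_H and Q_H = W/η, Q_C = W·T_C/(T_H − T_C) = 90.4 × 304.00/298.00 = 92.2 kJ.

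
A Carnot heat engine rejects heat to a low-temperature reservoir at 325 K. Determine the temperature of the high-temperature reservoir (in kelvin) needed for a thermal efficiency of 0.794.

From η = 1 − T_C/T_H, solving for T_H gives T_H = T_C/(1 − η) = 325.00/(1 − 0.794) = 1580 K.

T_H ≈ 1580 K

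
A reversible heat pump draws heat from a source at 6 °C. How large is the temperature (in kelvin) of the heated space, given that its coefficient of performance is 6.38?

T_C = 6 °C → 6 + 273.15 = 279.15 K.
COP_HP = T_H/(T_H − T_C) ⇒ T_H = T_C·COP_HP/(COP_HP − 1) = 279.15 × 6.38/(6.38 − 1) = 331.0 K.

T_H ≈ 331.0 K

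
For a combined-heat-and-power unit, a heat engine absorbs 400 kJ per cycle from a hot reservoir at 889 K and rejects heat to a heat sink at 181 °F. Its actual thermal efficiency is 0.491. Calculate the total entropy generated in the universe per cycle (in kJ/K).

ΔS_univ ≈ 0.1221 kJ/K

T_C = 181 °F → (181 − 32) × 5/9 = 82.78 °C = 355.93 K.
W = η·Q_H = 0.491 × 400 = 196.4 kJ, so Q_C = Q_H − W = 203.6 kJ.
Entropy balance on the reservoirs: −Q_H/T_H = -0.4499 kJ/K, +Q_C/T_C = 0.5720 kJ/K.
ΔS_univ = −Q_H/T_H + Q_C/T_C = 0.1221 kJ/K (> 0, since η = 0.491 < η_Carnot = 0.600).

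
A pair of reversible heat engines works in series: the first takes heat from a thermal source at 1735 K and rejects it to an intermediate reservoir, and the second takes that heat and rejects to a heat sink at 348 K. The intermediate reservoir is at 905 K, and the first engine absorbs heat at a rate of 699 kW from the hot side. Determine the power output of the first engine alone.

Ẇ₁ ≈ 334 kW

First-stage efficiency η₁ = 1 − T_m/T_H = 1 − 905.00/1735.00 = 0.4784.
W₁ = η₁·Q_H = 0.4784 × 699 = 334 kW.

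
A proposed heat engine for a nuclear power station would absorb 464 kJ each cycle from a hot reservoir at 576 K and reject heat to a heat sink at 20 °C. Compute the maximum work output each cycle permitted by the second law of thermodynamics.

W_max ≈ 228 kJ

T_C = 20 °C → 20 + 273.15 = 293.15 K.
The upper bound on efficiency is η_max = 1 − T_C/T_H = 1 − 293.15/576.00 = 0.4911.
W_max = η_max · Q_H = 0.4911 × 464 = 228 kJ.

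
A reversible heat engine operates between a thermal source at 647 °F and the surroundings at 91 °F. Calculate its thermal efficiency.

T_H = 647 °F → (647 − 32) × 5/9 = 341.67 °C = 614.82 K.
T_C = 91 °F → (91 − 32) × 5/9 = 32.78 °C = 305.93 K.
The Carnot efficiency is η = 1 − T_C/T_H = 1 − 305.93/614.82 = 0.5024.

η ≈ 0.5024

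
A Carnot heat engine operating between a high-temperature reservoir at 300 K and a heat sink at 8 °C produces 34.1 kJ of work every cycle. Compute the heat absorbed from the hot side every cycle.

Q_H ≈ 543 kJ

T_C = 8 °C → 8 + 273.15 = 281.15 K.
Carnot efficiency: η = 1 − T_C/T_H = 1 − 281.15/300.00 = 0.0628.
Q_H = W/η = 34.1/0.0628 = 543 kJ.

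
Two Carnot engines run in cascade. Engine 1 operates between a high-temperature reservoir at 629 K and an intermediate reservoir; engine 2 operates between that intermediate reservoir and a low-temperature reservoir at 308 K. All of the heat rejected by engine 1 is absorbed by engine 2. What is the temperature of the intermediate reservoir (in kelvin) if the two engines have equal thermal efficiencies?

Equal efficiencies require 1 − T_m/T_H = 1 − T_C/T_m, i.e. T_m/T_H = T_C/T_m, so T_m = √(T_H·T_C) = √(629.00 × 308.00) = 440.1 K.

T_m ≈ 440.1 K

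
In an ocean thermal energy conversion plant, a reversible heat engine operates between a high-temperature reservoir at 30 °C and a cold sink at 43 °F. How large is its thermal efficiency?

η ≈ 0.0788

T_H = 30 °C → 30 + 273.15 = 303.15 K.
T_C = 43 °F → (43 − 32) × 5/9 = 6.11 °C = 279.26 K.
The Carnot efficiency is η = 1 − T_C/T_H = 1 − 279.26/303.15 = 0.0788.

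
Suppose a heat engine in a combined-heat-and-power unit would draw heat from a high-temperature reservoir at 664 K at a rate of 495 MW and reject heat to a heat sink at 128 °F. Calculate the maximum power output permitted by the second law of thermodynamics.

T_C = 128 °F → (128 − 32) × 5/9 = 53.33 °C = 326.48 K.
By the Carnot theorem, η_max = 1 − T_C/T_H = 1 − 326.48/664.00 = 0.5083.
W_max = η_max · Q_H = 0.5083 × 495 = 252 MW.

Ẇ_max ≈ 252 MW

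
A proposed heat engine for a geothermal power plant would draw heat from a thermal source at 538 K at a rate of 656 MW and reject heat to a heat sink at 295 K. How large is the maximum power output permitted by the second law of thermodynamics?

No engine can exceed the Carnot limit: η_max = 1 − T_C/T_H = 1 − 295.00/538.00 = 0.4517.
W_max = η_max · Q_H = 0.4517 × 656 = 296 MW.

Ẇ_max ≈ 296 MW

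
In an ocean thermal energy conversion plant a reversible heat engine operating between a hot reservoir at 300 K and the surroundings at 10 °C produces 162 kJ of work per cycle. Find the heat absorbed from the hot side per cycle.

Q_H ≈ 2884 kJ

T_C = 10 °C → 10 + 273.15 = 283.15 K.
Since the cycle is reversible, η = 1 − T_C/T_H = 1 − 283.15/300.00 = 0.0562.
Q_H = W/η = 162/0.0562 = 2884 kJ.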